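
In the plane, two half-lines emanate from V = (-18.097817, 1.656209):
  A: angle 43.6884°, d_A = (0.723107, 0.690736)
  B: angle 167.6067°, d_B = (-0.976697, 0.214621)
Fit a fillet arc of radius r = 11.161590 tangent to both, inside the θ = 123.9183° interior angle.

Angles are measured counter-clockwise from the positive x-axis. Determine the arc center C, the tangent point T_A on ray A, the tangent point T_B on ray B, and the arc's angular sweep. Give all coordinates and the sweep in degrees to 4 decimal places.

center=(-21.5087,13.8336) T_A=(-13.7990,5.7626) T_B=(-23.9042,2.9321) sweep=56.0817

bisector direction at 105.6475° = (-0.269719,0.962939)
center distance |VC| = r/sin(θ/2) = 11.161590/sin(61.9592°) = 12.646080
C = V + |VC|·bis = (-21.5087,13.8336)
T_A = V + ((C−V)·d_A)·d_A = V + 5.9449·d_A = (-13.7990,5.7626)
T_B = V + ((C−V)·d_B)·d_B = V + 5.9449·d_B = (-23.9042,2.9321)
sweep = 180° − θ = 56.0817°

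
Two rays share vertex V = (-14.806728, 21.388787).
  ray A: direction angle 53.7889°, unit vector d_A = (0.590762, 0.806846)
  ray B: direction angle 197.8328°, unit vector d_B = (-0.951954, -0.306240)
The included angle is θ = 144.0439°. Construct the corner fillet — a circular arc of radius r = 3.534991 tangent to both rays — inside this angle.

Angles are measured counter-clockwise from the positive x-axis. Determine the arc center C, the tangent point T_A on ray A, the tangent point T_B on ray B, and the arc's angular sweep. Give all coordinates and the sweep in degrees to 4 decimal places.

bisector direction at 125.8109° = (-0.585111,0.810953)
center distance |VC| = r/sin(θ/2) = 3.534991/sin(72.0220°) = 3.716447
C = V + |VC|·bis = (-16.9813,24.4027)
T_A = V + ((C−V)·d_A)·d_A = V + 1.1471·d_A = (-14.1291,22.3143)
T_B = V + ((C−V)·d_B)·d_B = V + 1.1471·d_B = (-15.8987,21.0375)
sweep = 180° − θ = 35.9561°

center=(-16.9813,24.4027) T_A=(-14.1291,22.3143) T_B=(-15.8987,21.0375) sweep=35.9561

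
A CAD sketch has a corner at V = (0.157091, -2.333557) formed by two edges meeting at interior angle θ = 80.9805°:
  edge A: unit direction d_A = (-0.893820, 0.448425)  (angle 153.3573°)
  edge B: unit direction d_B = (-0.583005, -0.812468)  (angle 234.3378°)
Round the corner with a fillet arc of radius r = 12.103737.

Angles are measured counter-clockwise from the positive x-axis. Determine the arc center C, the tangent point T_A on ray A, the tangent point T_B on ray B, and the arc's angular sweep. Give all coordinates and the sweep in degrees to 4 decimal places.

bisector direction at 193.8476° = (-0.970936,-0.239339)
center distance |VC| = r/sin(θ/2) = 12.103737/sin(40.4903°) = 18.640674
C = V + |VC|·bis = (-17.9418,-6.7950)
T_A = V + ((C−V)·d_A)·d_A = V + 14.1765·d_A = (-12.5142,4.0236)
T_B = V + ((C−V)·d_B)·d_B = V + 14.1765·d_B = (-8.1079,-13.8515)
sweep = 180° − θ = 99.0195°

center=(-17.9418,-6.7950) T_A=(-12.5142,4.0236) T_B=(-8.1079,-13.8515) sweep=99.0195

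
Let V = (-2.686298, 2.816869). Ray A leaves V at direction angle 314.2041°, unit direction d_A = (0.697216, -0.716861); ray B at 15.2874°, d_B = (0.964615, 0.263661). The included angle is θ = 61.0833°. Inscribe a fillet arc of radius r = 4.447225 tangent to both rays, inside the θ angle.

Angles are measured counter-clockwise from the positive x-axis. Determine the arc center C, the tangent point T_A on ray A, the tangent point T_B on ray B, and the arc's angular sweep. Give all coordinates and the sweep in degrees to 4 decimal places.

center=(5.7569,0.5143) T_A=(2.5689,-2.5864) T_B=(4.5844,4.8042) sweep=118.9167

bisector direction at 344.7457° = (0.964768,-0.263103)
center distance |VC| = r/sin(θ/2) = 4.447225/sin(30.5417°) = 8.751545
C = V + |VC|·bis = (5.7569,0.5143)
T_A = V + ((C−V)·d_A)·d_A = V + 7.5374·d_A = (2.5689,-2.5864)
T_B = V + ((C−V)·d_B)·d_B = V + 7.5374·d_B = (4.5844,4.8042)
sweep = 180° − θ = 118.9167°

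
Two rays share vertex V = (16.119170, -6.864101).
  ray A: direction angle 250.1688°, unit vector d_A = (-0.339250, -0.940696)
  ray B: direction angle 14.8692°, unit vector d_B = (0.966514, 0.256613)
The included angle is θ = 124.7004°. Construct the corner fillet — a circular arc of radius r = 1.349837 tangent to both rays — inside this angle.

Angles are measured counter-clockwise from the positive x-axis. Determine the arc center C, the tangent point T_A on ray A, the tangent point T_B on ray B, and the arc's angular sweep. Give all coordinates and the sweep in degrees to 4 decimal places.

bisector direction at 312.5190° = (0.675835,-0.737053)
center distance |VC| = r/sin(θ/2) = 1.349837/sin(62.3502°) = 1.523861
C = V + |VC|·bis = (17.1490,-7.9873)
T_A = V + ((C−V)·d_A)·d_A = V + 0.7072·d_A = (15.8793,-7.5293)
T_B = V + ((C−V)·d_B)·d_B = V + 0.7072·d_B = (16.8027,-6.6826)
sweep = 180° − θ = 55.2996°

center=(17.1490,-7.9873) T_A=(15.8793,-7.5293) T_B=(16.8027,-6.6826) sweep=55.2996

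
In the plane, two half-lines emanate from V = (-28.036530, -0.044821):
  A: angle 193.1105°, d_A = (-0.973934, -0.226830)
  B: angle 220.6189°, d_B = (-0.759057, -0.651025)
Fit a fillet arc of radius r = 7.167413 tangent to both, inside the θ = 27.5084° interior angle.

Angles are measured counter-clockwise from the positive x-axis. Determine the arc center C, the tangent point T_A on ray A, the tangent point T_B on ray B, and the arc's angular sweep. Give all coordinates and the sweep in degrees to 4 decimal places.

center=(-54.9290,-13.6673) T_A=(-56.5548,-6.6867) T_B=(-50.2628,-19.1078) sweep=152.4916

bisector direction at 206.8647° = (-0.892076,-0.451885)
center distance |VC| = r/sin(θ/2) = 7.167413/sin(13.7542°) = 30.145948
C = V + |VC|·bis = (-54.9290,-13.6673)
T_A = V + ((C−V)·d_A)·d_A = V + 29.2815·d_A = (-56.5548,-6.6867)
T_B = V + ((C−V)·d_B)·d_B = V + 29.2815·d_B = (-50.2628,-19.1078)
sweep = 180° − θ = 152.4916°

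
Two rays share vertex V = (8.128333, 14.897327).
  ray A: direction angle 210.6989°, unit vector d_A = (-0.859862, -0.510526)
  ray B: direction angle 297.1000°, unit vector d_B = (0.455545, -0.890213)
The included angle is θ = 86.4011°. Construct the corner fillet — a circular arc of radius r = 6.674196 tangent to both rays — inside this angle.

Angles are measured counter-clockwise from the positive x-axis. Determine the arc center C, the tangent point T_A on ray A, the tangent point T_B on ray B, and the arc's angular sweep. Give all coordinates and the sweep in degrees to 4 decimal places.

bisector direction at 253.8995° = (-0.277324,-0.960776)
center distance |VC| = r/sin(θ/2) = 6.674196/sin(43.2005°) = 9.749698
C = V + |VC|·bis = (5.4245,5.5300)
T_A = V + ((C−V)·d_A)·d_A = V + 7.1072·d_A = (2.0172,11.2689)
T_B = V + ((C−V)·d_B)·d_B = V + 7.1072·d_B = (11.3660,8.5704)
sweep = 180° − θ = 93.5989°

center=(5.4245,5.5300) T_A=(2.0172,11.2689) T_B=(11.3660,8.5704) sweep=93.5989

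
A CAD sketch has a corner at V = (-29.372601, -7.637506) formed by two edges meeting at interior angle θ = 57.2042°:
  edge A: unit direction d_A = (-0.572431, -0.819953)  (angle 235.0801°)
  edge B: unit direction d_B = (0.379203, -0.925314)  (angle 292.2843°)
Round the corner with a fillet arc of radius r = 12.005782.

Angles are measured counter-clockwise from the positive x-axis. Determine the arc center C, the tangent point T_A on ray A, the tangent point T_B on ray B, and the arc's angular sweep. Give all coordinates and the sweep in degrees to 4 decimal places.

bisector direction at 263.6822° = (-0.110043,-0.993927)
center distance |VC| = r/sin(θ/2) = 12.005782/sin(28.6021°) = 25.078711
C = V + |VC|·bis = (-32.1323,-32.5639)
T_A = V + ((C−V)·d_A)·d_A = V + 22.0182·d_A = (-41.9765,-25.6914)
T_B = V + ((C−V)·d_B)·d_B = V + 22.0182·d_B = (-21.0232,-28.0113)
sweep = 180° − θ = 122.7958°

center=(-32.1323,-32.5639) T_A=(-41.9765,-25.6914) T_B=(-21.0232,-28.0113) sweep=122.7958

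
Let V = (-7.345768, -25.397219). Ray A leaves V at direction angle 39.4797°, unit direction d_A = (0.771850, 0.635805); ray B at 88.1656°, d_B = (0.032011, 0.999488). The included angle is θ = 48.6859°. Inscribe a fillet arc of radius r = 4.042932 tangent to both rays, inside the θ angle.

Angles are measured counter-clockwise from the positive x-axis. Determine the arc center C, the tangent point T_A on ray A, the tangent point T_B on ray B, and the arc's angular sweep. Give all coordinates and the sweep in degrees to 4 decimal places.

center=(-3.0189,-16.5950) T_A=(-0.4483,-19.7155) T_B=(-7.0597,-16.4656) sweep=131.3141

bisector direction at 63.8226° = (0.441151,0.897433)
center distance |VC| = r/sin(θ/2) = 4.042932/sin(24.3429°) = 9.808241
C = V + |VC|·bis = (-3.0189,-16.5950)
T_A = V + ((C−V)·d_A)·d_A = V + 8.9362·d_A = (-0.4483,-19.7155)
T_B = V + ((C−V)·d_B)·d_B = V + 8.9362·d_B = (-7.0597,-16.4656)
sweep = 180° − θ = 131.3141°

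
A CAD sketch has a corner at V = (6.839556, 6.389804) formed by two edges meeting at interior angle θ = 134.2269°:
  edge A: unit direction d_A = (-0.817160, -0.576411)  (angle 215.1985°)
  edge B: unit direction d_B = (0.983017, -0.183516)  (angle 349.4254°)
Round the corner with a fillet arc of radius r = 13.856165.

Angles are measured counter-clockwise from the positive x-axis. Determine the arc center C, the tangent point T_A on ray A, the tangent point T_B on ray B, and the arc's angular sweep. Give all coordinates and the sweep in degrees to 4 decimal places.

center=(10.0466,-8.3045) T_A=(2.0598,3.0182) T_B=(12.5895,5.3164) sweep=45.7731

bisector direction at 282.3120° = (0.213234,-0.977001)
center distance |VC| = r/sin(θ/2) = 13.856165/sin(67.1135°) = 15.040177
C = V + |VC|·bis = (10.0466,-8.3045)
T_A = V + ((C−V)·d_A)·d_A = V + 5.8492·d_A = (2.0598,3.0182)
T_B = V + ((C−V)·d_B)·d_B = V + 5.8492·d_B = (12.5895,5.3164)
sweep = 180° − θ = 45.7731°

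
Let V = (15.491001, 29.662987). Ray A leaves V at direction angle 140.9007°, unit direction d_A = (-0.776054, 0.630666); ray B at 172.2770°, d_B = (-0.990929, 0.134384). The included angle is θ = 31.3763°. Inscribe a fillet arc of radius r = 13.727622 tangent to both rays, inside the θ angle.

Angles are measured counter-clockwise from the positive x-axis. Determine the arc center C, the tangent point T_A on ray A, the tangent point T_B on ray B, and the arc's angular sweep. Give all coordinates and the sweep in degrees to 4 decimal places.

bisector direction at 156.5889° = (-0.917677,0.397326)
center distance |VC| = r/sin(θ/2) = 13.727622/sin(15.6882°) = 50.767582
C = V + |VC|·bis = (-31.0973,49.8343)
T_A = V + ((C−V)·d_A)·d_A = V + 48.8764·d_A = (-22.4397,60.4877)
T_B = V + ((C−V)·d_B)·d_B = V + 48.8764·d_B = (-32.9420,36.2312)
sweep = 180° − θ = 148.6237°

center=(-31.0973,49.8343) T_A=(-22.4397,60.4877) T_B=(-32.9420,36.2312) sweep=148.6237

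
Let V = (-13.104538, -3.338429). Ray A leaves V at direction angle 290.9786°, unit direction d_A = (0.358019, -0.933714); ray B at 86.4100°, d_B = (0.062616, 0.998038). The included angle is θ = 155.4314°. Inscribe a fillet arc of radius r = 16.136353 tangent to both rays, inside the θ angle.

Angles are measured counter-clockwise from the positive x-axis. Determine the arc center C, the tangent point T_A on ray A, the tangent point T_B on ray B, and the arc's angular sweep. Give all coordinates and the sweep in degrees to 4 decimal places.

bisector direction at 8.6943° = (0.988509,0.151162)
center distance |VC| = r/sin(θ/2) = 16.136353/sin(77.7157°) = 16.514470
C = V + |VC|·bis = (3.2202,-0.8421)
T_A = V + ((C−V)·d_A)·d_A = V + 3.5137·d_A = (-11.8466,-6.6192)
T_B = V + ((C−V)·d_B)·d_B = V + 3.5137·d_B = (-12.8845,0.1683)
sweep = 180° − θ = 24.5686°

center=(3.2202,-0.8421) T_A=(-11.8466,-6.6192) T_B=(-12.8845,0.1683) sweep=24.5686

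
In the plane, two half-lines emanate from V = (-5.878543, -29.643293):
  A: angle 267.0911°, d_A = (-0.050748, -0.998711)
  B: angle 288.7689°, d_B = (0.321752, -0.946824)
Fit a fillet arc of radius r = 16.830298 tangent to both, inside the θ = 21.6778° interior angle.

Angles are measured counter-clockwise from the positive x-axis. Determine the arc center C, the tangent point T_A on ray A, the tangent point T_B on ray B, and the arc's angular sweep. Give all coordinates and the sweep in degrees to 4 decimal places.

bisector direction at 277.9300° = (0.137963,-0.990437)
center distance |VC| = r/sin(θ/2) = 16.830298/sin(10.8389°) = 89.499926
C = V + |VC|·bis = (6.4691,-118.2874)
T_A = V + ((C−V)·d_A)·d_A = V + 87.9032·d_A = (-10.3395,-117.4333)
T_B = V + ((C−V)·d_B)·d_B = V + 87.9032·d_B = (22.4045,-112.8722)
sweep = 180° − θ = 158.3222°

center=(6.4691,-118.2874) T_A=(-10.3395,-117.4333) T_B=(22.4045,-112.8722) sweep=158.3222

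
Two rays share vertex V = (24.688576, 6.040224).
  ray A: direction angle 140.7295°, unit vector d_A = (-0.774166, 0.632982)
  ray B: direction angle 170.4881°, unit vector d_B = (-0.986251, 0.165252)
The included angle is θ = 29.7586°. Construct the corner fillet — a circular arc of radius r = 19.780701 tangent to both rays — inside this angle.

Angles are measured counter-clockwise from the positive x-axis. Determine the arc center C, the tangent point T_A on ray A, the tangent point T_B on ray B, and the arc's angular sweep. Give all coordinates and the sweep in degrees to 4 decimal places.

bisector direction at 155.6088° = (-0.910747,0.412965)
center distance |VC| = r/sin(θ/2) = 19.780701/sin(14.8793°) = 77.032559
C = V + |VC|·bis = (-45.4686,37.8519)
T_A = V + ((C−V)·d_A)·d_A = V + 74.4496·d_A = (-32.9478,53.1655)
T_B = V + ((C−V)·d_B)·d_B = V + 74.4496·d_B = (-48.7374,18.3432)
sweep = 180° − θ = 150.2414°

center=(-45.4686,37.8519) T_A=(-32.9478,53.1655) T_B=(-48.7374,18.3432) sweep=150.2414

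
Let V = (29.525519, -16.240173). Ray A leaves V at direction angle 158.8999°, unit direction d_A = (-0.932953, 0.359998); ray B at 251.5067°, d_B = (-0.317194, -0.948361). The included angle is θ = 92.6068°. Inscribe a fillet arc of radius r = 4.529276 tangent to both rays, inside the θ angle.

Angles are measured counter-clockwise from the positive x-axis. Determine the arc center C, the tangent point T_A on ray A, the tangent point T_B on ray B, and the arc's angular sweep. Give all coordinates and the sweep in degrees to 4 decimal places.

center=(23.8574,-18.9078) T_A=(25.4879,-14.6822) T_B=(28.1528,-20.3444) sweep=87.3932

bisector direction at 205.2033° = (-0.904803,-0.425831)
center distance |VC| = r/sin(θ/2) = 4.529276/sin(46.3034°) = 6.264488
C = V + |VC|·bis = (23.8574,-18.9078)
T_A = V + ((C−V)·d_A)·d_A = V + 4.3278·d_A = (25.4879,-14.6822)
T_B = V + ((C−V)·d_B)·d_B = V + 4.3278·d_B = (28.1528,-20.3444)
sweep = 180° − θ = 87.3932°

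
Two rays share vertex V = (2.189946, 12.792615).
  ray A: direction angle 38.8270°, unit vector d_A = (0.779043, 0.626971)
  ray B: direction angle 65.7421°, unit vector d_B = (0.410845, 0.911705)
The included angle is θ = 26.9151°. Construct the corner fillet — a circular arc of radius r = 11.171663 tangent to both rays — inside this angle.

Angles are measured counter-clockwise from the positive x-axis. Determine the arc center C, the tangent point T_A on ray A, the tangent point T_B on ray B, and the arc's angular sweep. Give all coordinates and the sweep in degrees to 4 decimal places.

center=(31.5558,50.7664) T_A=(38.5601,42.0632) T_B=(21.3705,55.3562) sweep=153.0849

bisector direction at 52.2845° = (0.611740,0.791059)
center distance |VC| = r/sin(θ/2) = 11.171663/sin(13.4575°) = 48.003733
C = V + |VC|·bis = (31.5558,50.7664)
T_A = V + ((C−V)·d_A)·d_A = V + 46.6857·d_A = (38.5601,42.0632)
T_B = V + ((C−V)·d_B)·d_B = V + 46.6857·d_B = (21.3705,55.3562)
sweep = 180° − θ = 153.0849°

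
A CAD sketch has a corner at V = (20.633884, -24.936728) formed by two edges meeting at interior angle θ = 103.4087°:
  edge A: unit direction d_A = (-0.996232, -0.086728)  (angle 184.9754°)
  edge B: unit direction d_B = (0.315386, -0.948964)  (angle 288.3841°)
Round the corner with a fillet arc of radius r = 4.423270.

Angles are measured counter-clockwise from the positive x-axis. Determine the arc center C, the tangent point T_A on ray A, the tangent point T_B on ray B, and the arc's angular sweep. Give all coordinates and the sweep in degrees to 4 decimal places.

center=(17.5379,-29.6462) T_A=(17.1543,-25.2396) T_B=(21.7354,-28.2512) sweep=76.5913

bisector direction at 236.6798° = (-0.549318,-0.835613)
center distance |VC| = r/sin(θ/2) = 4.423270/sin(51.7043°) = 5.636007
C = V + |VC|·bis = (17.5379,-29.6462)
T_A = V + ((C−V)·d_A)·d_A = V + 3.4927·d_A = (17.1543,-25.2396)
T_B = V + ((C−V)·d_B)·d_B = V + 3.4927·d_B = (21.7354,-28.2512)
sweep = 180° − θ = 76.5913°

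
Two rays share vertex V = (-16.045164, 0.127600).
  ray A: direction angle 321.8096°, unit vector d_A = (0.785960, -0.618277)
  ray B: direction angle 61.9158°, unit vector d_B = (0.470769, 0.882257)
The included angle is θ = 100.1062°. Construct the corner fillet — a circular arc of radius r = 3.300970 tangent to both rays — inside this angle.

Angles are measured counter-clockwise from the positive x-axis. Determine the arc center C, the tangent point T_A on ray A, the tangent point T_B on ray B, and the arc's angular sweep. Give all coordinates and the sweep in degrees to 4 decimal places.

center=(-11.8314,1.0127) T_A=(-13.8723,-1.5817) T_B=(-14.7437,2.5667) sweep=79.8938

bisector direction at 11.8627° = (0.978643,0.205567)
center distance |VC| = r/sin(θ/2) = 3.300970/sin(50.0531°) = 4.305764
C = V + |VC|·bis = (-11.8314,1.0127)
T_A = V + ((C−V)·d_A)·d_A = V + 2.7646·d_A = (-13.8723,-1.5817)
T_B = V + ((C−V)·d_B)·d_B = V + 2.7646·d_B = (-14.7437,2.5667)
sweep = 180° − θ = 79.8938°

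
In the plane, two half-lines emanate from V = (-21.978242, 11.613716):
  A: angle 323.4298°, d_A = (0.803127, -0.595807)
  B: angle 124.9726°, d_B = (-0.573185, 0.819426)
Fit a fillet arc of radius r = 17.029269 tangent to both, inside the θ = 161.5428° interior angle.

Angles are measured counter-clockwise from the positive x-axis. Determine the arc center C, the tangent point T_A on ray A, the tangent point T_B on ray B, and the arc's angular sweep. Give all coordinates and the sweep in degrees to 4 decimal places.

bisector direction at 44.2012° = (0.716896,0.697180)
center distance |VC| = r/sin(θ/2) = 17.029269/sin(80.7714°) = 17.252581
C = V + |VC|·bis = (-9.6099,23.6419)
T_A = V + ((C−V)·d_A)·d_A = V + 2.7669·d_A = (-19.7561,9.9652)
T_B = V + ((C−V)·d_B)·d_B = V + 2.7669·d_B = (-23.5642,13.8810)
sweep = 180° − θ = 18.4572°

center=(-9.6099,23.6419) T_A=(-19.7561,9.9652) T_B=(-23.5642,13.8810) sweep=18.4572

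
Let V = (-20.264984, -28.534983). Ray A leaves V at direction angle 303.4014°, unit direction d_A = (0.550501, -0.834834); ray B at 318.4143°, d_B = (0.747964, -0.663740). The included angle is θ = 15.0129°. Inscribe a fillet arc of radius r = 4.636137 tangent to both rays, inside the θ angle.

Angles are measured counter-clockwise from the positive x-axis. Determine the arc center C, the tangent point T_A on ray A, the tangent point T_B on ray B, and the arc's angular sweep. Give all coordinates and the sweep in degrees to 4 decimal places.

bisector direction at 310.9079° = (0.654844,-0.755764)
center distance |VC| = r/sin(θ/2) = 4.636137/sin(7.5065°) = 35.488480
C = V + |VC|·bis = (2.9744,-55.3559)
T_A = V + ((C−V)·d_A)·d_A = V + 35.1843·d_A = (-0.8960,-57.9081)
T_B = V + ((C−V)·d_B)·d_B = V + 35.1843·d_B = (6.0516,-51.8882)
sweep = 180° − θ = 164.9871°

center=(2.9744,-55.3559) T_A=(-0.8960,-57.9081) T_B=(6.0516,-51.8882) sweep=164.9871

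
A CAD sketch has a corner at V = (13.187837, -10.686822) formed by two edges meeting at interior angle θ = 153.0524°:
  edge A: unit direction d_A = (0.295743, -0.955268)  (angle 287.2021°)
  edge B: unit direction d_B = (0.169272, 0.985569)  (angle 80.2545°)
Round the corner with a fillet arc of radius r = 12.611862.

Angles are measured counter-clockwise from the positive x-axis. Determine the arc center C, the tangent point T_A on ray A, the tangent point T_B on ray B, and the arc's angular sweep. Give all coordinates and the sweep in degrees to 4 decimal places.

center=(26.1292,-9.8435) T_A=(14.0815,-13.5734) T_B=(13.6993,-7.7087) sweep=26.9476

bisector direction at 3.7283° = (0.997884,0.065025)
center distance |VC| = r/sin(θ/2) = 12.611862/sin(76.5262°) = 12.968808
C = V + |VC|·bis = (26.1292,-9.8435)
T_A = V + ((C−V)·d_A)·d_A = V + 3.0217·d_A = (14.0815,-13.5734)
T_B = V + ((C−V)·d_B)·d_B = V + 3.0217·d_B = (13.6993,-7.7087)
sweep = 180° − θ = 26.9476°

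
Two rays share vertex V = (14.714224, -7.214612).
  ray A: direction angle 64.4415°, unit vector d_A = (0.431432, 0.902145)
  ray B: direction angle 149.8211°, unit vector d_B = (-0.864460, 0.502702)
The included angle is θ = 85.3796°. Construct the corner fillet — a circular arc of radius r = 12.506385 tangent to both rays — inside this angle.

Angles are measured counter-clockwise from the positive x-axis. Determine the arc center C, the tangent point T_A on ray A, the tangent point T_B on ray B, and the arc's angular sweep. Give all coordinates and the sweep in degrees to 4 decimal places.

center=(9.2810,10.4122) T_A=(20.5635,5.0166) T_B=(2.9940,-0.3990) sweep=94.6204

bisector direction at 107.1313° = (-0.294562,0.955632)
center distance |VC| = r/sin(θ/2) = 12.506385/sin(42.6898°) = 18.445211
C = V + |VC|·bis = (9.2810,10.4122)
T_A = V + ((C−V)·d_A)·d_A = V + 13.5579·d_A = (20.5635,5.0166)
T_B = V + ((C−V)·d_B)·d_B = V + 13.5579·d_B = (2.9940,-0.3990)
sweep = 180° − θ = 94.6204°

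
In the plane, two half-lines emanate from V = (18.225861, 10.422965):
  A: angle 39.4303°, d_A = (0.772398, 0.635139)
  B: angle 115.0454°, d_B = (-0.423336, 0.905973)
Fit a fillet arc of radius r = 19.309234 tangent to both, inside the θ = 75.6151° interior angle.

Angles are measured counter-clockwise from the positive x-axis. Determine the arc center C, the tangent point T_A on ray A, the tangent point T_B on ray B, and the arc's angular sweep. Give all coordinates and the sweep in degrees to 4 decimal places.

bisector direction at 77.2379° = (0.220904,0.975295)
center distance |VC| = r/sin(θ/2) = 19.309234/sin(37.8075°) = 31.498992
C = V + |VC|·bis = (25.1841,41.1438)
T_A = V + ((C−V)·d_A)·d_A = V + 24.8865·d_A = (37.4482,26.2294)
T_B = V + ((C−V)·d_B)·d_B = V + 24.8865·d_B = (7.6905,32.9695)
sweep = 180° − θ = 104.3849°

center=(25.1841,41.1438) T_A=(37.4482,26.2294) T_B=(7.6905,32.9695) sweep=104.3849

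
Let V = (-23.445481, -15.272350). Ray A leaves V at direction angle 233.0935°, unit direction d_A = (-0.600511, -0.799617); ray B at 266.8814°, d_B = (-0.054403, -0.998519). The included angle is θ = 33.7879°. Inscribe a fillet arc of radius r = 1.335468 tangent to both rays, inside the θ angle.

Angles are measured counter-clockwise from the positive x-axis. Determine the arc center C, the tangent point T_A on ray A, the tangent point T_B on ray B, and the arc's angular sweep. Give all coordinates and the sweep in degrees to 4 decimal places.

bisector direction at 249.9875° = (-0.342226,-0.939618)
center distance |VC| = r/sin(θ/2) = 1.335468/sin(16.8940°) = 4.595536
C = V + |VC|·bis = (-25.0182,-19.5904)
T_A = V + ((C−V)·d_A)·d_A = V + 4.3972·d_A = (-26.0861,-18.7884)
T_B = V + ((C−V)·d_B)·d_B = V + 4.3972·d_B = (-23.6847,-19.6631)
sweep = 180° − θ = 146.2121°

center=(-25.0182,-19.5904) T_A=(-26.0861,-18.7884) T_B=(-23.6847,-19.6631) sweep=146.2121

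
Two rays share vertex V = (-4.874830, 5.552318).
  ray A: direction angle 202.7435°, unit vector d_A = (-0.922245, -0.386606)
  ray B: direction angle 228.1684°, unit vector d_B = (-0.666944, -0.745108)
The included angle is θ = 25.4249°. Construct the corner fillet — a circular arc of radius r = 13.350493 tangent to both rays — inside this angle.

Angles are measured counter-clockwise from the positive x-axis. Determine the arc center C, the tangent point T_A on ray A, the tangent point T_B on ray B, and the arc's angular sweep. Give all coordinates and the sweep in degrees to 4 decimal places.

bisector direction at 215.4560° = (-0.814562,-0.580077)
center distance |VC| = r/sin(θ/2) = 13.350493/sin(12.7125°) = 60.668016
C = V + |VC|·bis = (-54.2927,-29.6398)
T_A = V + ((C−V)·d_A)·d_A = V + 59.1808·d_A = (-59.4541,-17.3274)
T_B = V + ((C−V)·d_B)·d_B = V + 59.1808·d_B = (-44.3451,-38.5438)
sweep = 180° − θ = 154.5751°

center=(-54.2927,-29.6398) T_A=(-59.4541,-17.3274) T_B=(-44.3451,-38.5438) sweep=154.5751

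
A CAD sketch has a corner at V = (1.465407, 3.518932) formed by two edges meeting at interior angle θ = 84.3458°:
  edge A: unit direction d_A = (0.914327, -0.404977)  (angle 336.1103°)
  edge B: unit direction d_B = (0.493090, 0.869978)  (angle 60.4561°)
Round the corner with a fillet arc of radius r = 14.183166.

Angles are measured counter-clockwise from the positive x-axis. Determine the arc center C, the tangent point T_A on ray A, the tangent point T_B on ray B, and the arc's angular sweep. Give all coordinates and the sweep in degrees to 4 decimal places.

center=(21.5246,10.1464) T_A=(15.7808,-2.8217) T_B=(9.1856,17.1399) sweep=95.6542

bisector direction at 18.2832° = (0.949518,0.313714)
center distance |VC| = r/sin(θ/2) = 14.183166/sin(42.1729°) = 21.125703
C = V + |VC|·bis = (21.5246,10.1464)
T_A = V + ((C−V)·d_A)·d_A = V + 15.6567·d_A = (15.7808,-2.8217)
T_B = V + ((C−V)·d_B)·d_B = V + 15.6567·d_B = (9.1856,17.1399)
sweep = 180° − θ = 95.6542°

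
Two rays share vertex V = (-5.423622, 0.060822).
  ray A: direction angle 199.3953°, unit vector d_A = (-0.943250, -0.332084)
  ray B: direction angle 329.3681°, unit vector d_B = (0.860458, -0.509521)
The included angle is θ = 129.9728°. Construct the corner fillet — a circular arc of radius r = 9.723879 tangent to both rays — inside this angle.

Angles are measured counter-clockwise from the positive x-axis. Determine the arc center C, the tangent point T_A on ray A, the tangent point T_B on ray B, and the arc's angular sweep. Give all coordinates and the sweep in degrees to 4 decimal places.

bisector direction at 264.3817° = (-0.097901,-0.995196)
center distance |VC| = r/sin(θ/2) = 9.723879/sin(64.9864°) = 10.730301
C = V + |VC|·bis = (-6.4741,-10.6179)
T_A = V + ((C−V)·d_A)·d_A = V + 4.5371·d_A = (-9.7033,-1.4459)
T_B = V + ((C−V)·d_B)·d_B = V + 4.5371·d_B = (-1.5196,-2.2509)
sweep = 180° − θ = 50.0272°

center=(-6.4741,-10.6179) T_A=(-9.7033,-1.4459) T_B=(-1.5196,-2.2509) sweep=50.0272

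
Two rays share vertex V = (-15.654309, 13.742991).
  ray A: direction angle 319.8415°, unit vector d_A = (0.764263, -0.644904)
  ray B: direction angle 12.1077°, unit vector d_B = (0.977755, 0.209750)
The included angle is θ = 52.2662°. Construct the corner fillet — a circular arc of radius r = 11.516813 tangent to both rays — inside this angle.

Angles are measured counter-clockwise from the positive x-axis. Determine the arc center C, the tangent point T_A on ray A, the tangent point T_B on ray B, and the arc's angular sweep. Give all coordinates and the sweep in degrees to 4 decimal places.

center=(9.7136,7.4061) T_A=(2.2863,-1.3958) T_B=(7.2979,18.6667) sweep=127.7338

bisector direction at 345.9746° = (0.970188,-0.242352)
center distance |VC| = r/sin(θ/2) = 11.516813/sin(26.1331°) = 26.147364
C = V + |VC|·bis = (9.7136,7.4061)
T_A = V + ((C−V)·d_A)·d_A = V + 23.4744·d_A = (2.2863,-1.3958)
T_B = V + ((C−V)·d_B)·d_B = V + 23.4744·d_B = (7.2979,18.6667)
sweep = 180° − θ = 127.7338°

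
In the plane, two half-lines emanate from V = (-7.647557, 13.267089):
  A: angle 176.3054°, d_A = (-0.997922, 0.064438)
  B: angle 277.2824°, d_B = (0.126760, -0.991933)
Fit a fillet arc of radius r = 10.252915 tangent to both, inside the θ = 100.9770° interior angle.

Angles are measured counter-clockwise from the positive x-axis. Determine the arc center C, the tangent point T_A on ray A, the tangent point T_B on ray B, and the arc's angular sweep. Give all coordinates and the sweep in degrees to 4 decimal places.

bisector direction at 226.7939° = (-0.684625,-0.728896)
center distance |VC| = r/sin(θ/2) = 10.252915/sin(50.4885°) = 13.289639
C = V + |VC|·bis = (-16.7460,3.5803)
T_A = V + ((C−V)·d_A)·d_A = V + 8.4553·d_A = (-16.0853,13.8119)
T_B = V + ((C−V)·d_B)·d_B = V + 8.4553·d_B = (-6.5758,4.8800)
sweep = 180° − θ = 79.0230°

center=(-16.7460,3.5803) T_A=(-16.0853,13.8119) T_B=(-6.5758,4.8800) sweep=79.0230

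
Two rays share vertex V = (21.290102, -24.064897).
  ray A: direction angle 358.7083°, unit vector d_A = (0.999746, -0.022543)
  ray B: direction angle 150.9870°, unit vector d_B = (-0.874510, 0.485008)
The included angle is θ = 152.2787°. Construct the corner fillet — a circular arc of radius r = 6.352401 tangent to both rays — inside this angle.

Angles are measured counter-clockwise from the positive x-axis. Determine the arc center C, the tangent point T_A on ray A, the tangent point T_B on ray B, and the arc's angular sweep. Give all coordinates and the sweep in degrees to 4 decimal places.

bisector direction at 74.8476° = (0.261387,0.965234)
center distance |VC| = r/sin(θ/2) = 6.352401/sin(76.1393°) = 6.542923
C = V + |VC|·bis = (23.0003,-17.7494)
T_A = V + ((C−V)·d_A)·d_A = V + 1.5674·d_A = (22.8571,-24.1002)
T_B = V + ((C−V)·d_B)·d_B = V + 1.5674·d_B = (19.9194,-23.3047)
sweep = 180° − θ = 27.7213°

center=(23.0003,-17.7494) T_A=(22.8571,-24.1002) T_B=(19.9194,-23.3047) sweep=27.7213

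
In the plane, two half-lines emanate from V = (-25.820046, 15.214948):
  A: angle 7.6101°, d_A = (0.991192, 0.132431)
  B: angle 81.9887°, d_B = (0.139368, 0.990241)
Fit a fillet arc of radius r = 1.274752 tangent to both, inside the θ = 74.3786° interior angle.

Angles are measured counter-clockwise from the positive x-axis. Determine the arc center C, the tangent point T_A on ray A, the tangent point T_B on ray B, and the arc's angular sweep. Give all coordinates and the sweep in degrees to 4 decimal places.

center=(-24.3236,16.7010) T_A=(-24.1548,15.4374) T_B=(-25.5859,16.8786) sweep=105.6214

bisector direction at 44.7994° = (0.709578,0.704627)
center distance |VC| = r/sin(θ/2) = 1.274752/sin(37.1893°) = 2.108944
C = V + |VC|·bis = (-24.3236,16.7010)
T_A = V + ((C−V)·d_A)·d_A = V + 1.6801·d_A = (-24.1548,15.4374)
T_B = V + ((C−V)·d_B)·d_B = V + 1.6801·d_B = (-25.5859,16.8786)
sweep = 180° − θ = 105.6214°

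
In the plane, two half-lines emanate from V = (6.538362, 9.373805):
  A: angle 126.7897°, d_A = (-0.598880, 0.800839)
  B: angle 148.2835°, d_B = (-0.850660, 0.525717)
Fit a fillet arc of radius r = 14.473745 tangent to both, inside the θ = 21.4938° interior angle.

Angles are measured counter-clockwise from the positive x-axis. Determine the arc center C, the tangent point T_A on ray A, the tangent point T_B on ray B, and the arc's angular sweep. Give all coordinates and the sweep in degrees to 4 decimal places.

center=(-50.7221,61.7761) T_A=(-39.1310,70.4441) T_B=(-58.3312,49.4639) sweep=158.5062

bisector direction at 137.5366° = (-0.737709,0.675119)
center distance |VC| = r/sin(θ/2) = 14.473745/sin(10.7469°) = 77.619331
C = V + |VC|·bis = (-50.7221,61.7761)
T_A = V + ((C−V)·d_A)·d_A = V + 76.2579·d_A = (-39.1310,70.4441)
T_B = V + ((C−V)·d_B)·d_B = V + 76.2579·d_B = (-58.3312,49.4639)
sweep = 180° − θ = 158.5062°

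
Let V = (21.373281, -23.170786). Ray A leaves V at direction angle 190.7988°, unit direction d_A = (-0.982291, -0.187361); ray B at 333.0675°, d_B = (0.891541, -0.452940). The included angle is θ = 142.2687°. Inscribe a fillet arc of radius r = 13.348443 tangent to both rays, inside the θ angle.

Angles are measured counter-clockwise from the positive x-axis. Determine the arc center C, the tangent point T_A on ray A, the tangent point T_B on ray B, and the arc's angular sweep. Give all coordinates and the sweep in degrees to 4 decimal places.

center=(19.3938,-37.1374) T_A=(16.8928,-24.0254) T_B=(25.4398,-25.2368) sweep=37.7313

bisector direction at 261.9332° = (-0.140328,-0.990105)
center distance |VC| = r/sin(θ/2) = 13.348443/sin(71.1343°) = 14.106239
C = V + |VC|·bis = (19.3938,-37.1374)
T_A = V + ((C−V)·d_A)·d_A = V + 4.5613·d_A = (16.8928,-24.0254)
T_B = V + ((C−V)·d_B)·d_B = V + 4.5613·d_B = (25.4398,-25.2368)
sweep = 180° − θ = 37.7313°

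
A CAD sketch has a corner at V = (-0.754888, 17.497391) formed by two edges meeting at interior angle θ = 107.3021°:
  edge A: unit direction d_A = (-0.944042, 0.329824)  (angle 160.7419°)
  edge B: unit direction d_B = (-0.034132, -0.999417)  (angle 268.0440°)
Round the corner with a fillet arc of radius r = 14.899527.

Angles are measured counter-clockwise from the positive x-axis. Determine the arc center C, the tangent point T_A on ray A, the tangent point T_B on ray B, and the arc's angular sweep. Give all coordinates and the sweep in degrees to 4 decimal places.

center=(-16.0200,7.0479) T_A=(-11.1057,21.1137) T_B=(-1.1291,6.5394) sweep=72.6979

bisector direction at 214.3929° = (-0.825183,-0.564865)
center distance |VC| = r/sin(θ/2) = 14.899527/sin(53.6510°) = 18.499027
C = V + |VC|·bis = (-16.0200,7.0479)
T_A = V + ((C−V)·d_A)·d_A = V + 10.9644·d_A = (-11.1057,21.1137)
T_B = V + ((C−V)·d_B)·d_B = V + 10.9644·d_B = (-1.1291,6.5394)
sweep = 180° − θ = 72.6979°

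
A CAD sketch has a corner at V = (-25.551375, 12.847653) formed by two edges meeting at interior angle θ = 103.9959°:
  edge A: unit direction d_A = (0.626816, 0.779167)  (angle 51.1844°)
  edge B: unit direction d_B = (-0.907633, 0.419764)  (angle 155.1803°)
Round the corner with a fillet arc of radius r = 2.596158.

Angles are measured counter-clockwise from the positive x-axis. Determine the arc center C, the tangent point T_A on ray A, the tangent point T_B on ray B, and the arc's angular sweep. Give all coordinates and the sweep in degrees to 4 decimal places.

center=(-26.3027,16.0555) T_A=(-24.2799,14.4282) T_B=(-27.3925,13.6991) sweep=76.0041

bisector direction at 103.1823° = (-0.228051,0.973649)
center distance |VC| = r/sin(θ/2) = 2.596158/sin(51.9980°) = 3.294664
C = V + |VC|·bis = (-26.3027,16.0555)
T_A = V + ((C−V)·d_A)·d_A = V + 2.0285·d_A = (-24.2799,14.4282)
T_B = V + ((C−V)·d_B)·d_B = V + 2.0285·d_B = (-27.3925,13.6991)
sweep = 180° − θ = 76.0041°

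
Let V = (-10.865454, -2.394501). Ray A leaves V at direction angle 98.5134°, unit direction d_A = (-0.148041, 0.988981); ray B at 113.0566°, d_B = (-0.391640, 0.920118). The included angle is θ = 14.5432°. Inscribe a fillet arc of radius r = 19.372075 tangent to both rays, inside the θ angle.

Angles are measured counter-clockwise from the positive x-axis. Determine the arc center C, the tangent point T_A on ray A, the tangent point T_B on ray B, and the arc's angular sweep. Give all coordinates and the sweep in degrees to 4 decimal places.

bisector direction at 105.7850° = (-0.272028,0.962289)
center distance |VC| = r/sin(θ/2) = 19.372075/sin(7.2716°) = 153.050687
C = V + |VC|·bis = (-52.4996,144.8845)
T_A = V + ((C−V)·d_A)·d_A = V + 151.8197·d_A = (-33.3410,147.7524)
T_B = V + ((C−V)·d_B)·d_B = V + 151.8197·d_B = (-70.3242,137.2976)
sweep = 180° − θ = 165.4568°

center=(-52.4996,144.8845) T_A=(-33.3410,147.7524) T_B=(-70.3242,137.2976) sweep=165.4568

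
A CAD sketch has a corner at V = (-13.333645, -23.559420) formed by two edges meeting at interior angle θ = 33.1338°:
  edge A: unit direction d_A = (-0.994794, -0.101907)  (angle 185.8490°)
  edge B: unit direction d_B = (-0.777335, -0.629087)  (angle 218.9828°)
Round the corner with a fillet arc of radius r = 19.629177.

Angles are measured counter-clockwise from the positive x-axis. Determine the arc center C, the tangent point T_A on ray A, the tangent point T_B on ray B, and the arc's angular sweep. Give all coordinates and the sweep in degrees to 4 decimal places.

bisector direction at 202.4159° = (-0.924440,-0.381327)
center distance |VC| = r/sin(θ/2) = 19.629177/sin(16.5669°) = 68.841770
C = V + |VC|·bis = (-76.9737,-49.8106)
T_A = V + ((C−V)·d_A)·d_A = V + 65.9840·d_A = (-78.9741,-30.2837)
T_B = V + ((C−V)·d_B)·d_B = V + 65.9840·d_B = (-64.6253,-65.0691)
sweep = 180° − θ = 146.8662°

center=(-76.9737,-49.8106) T_A=(-78.9741,-30.2837) T_B=(-64.6253,-65.0691) sweep=146.8662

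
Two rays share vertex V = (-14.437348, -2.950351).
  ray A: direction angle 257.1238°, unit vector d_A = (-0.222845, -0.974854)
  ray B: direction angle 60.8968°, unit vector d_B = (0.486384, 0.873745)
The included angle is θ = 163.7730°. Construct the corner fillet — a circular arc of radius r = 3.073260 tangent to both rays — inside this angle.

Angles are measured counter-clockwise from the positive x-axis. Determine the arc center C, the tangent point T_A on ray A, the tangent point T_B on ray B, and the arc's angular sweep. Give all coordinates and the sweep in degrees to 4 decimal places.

bisector direction at 339.0103° = (0.933645,-0.358200)
center distance |VC| = r/sin(θ/2) = 3.073260/sin(81.8865°) = 3.104333
C = V + |VC|·bis = (-11.5390,-4.0623)
T_A = V + ((C−V)·d_A)·d_A = V + 0.4381·d_A = (-14.5350,-3.3775)
T_B = V + ((C−V)·d_B)·d_B = V + 0.4381·d_B = (-14.2242,-2.5675)
sweep = 180° − θ = 16.2270°

center=(-11.5390,-4.0623) T_A=(-14.5350,-3.3775) T_B=(-14.2242,-2.5675) sweep=16.2270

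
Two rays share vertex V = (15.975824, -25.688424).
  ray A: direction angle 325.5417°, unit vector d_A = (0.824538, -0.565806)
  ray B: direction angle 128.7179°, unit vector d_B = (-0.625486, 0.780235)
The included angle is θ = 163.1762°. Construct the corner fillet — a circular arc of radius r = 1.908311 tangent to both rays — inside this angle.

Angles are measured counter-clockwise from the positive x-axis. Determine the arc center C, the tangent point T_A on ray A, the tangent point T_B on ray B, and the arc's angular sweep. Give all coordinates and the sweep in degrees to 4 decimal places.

center=(17.2882,-24.2746) T_A=(16.2085,-25.8481) T_B=(15.7993,-25.4682) sweep=16.8238

bisector direction at 47.1298° = (0.680340,0.732897)
center distance |VC| = r/sin(θ/2) = 1.908311/sin(81.5881°) = 1.929064
C = V + |VC|·bis = (17.2882,-24.2746)
T_A = V + ((C−V)·d_A)·d_A = V + 0.2822·d_A = (16.2085,-25.8481)
T_B = V + ((C−V)·d_B)·d_B = V + 0.2822·d_B = (15.7993,-25.4682)
sweep = 180° − θ = 16.8238°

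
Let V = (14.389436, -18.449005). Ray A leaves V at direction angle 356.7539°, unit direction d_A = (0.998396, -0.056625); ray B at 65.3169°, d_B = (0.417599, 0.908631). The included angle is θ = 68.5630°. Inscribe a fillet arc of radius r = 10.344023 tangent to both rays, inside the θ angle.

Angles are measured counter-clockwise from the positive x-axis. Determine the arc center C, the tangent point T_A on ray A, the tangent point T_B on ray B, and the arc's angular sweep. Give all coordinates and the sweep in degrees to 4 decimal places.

center=(30.1251,-8.9808) T_A=(29.5394,-19.3082) T_B=(20.7262,-4.6612) sweep=111.4370

bisector direction at 31.0354° = (0.856849,0.515568)
center distance |VC| = r/sin(θ/2) = 10.344023/sin(34.2815°) = 18.364585
C = V + |VC|·bis = (30.1251,-8.9808)
T_A = V + ((C−V)·d_A)·d_A = V + 15.1743·d_A = (29.5394,-19.3082)
T_B = V + ((C−V)·d_B)·d_B = V + 15.1743·d_B = (20.7262,-4.6612)
sweep = 180° − θ = 111.4370°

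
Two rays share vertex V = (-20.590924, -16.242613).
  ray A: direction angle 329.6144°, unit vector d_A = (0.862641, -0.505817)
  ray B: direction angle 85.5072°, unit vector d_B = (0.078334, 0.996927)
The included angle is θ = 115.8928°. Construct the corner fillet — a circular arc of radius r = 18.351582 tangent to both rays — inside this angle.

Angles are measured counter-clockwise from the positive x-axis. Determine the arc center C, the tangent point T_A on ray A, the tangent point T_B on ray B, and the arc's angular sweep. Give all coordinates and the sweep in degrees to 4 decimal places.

bisector direction at 27.5608° = (0.886520,0.462690)
center distance |VC| = r/sin(θ/2) = 18.351582/sin(57.9464°) = 21.652456
C = V + |VC|·bis = (-1.3956,-6.2242)
T_A = V + ((C−V)·d_A)·d_A = V + 11.4912·d_A = (-10.6781,-22.0551)
T_B = V + ((C−V)·d_B)·d_B = V + 11.4912·d_B = (-19.6908,-4.7867)
sweep = 180° − θ = 64.1072°

center=(-1.3956,-6.2242) T_A=(-10.6781,-22.0551) T_B=(-19.6908,-4.7867) sweep=64.1072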